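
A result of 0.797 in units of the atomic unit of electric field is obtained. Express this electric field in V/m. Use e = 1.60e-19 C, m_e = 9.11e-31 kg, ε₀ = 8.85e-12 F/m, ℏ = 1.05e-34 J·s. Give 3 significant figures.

4.15e11 V/m

One atomic unit of electric field: E_au = E_h/(e a₀) = m_e²e⁵/((4πε₀)³ℏ⁴) = 5.20e11 V/m.
0.797 × 5.20e11 V/m = 4.15e11 V/m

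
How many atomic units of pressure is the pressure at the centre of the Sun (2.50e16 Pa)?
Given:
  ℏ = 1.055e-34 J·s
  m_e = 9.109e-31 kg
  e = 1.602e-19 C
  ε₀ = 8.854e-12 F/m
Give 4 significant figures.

atomic unit of pressure: P_au = E_h/a₀³ = m_e⁴e¹⁰/((4πε₀)⁵ℏ⁸) = 2.929e13 Pa.
2.50e16 / 2.929e13 = 853.5

853.5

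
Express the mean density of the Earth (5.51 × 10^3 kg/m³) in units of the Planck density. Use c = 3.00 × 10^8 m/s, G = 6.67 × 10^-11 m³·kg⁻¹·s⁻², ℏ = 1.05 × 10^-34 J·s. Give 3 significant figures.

1.06 × 10^-93

Planck density: ρ_P = c⁵/(ℏG²) = 5.20 × 10^96 kg/m³.
5.51 × 10^3 / 5.20 × 10^96 = 1.06 × 10^-93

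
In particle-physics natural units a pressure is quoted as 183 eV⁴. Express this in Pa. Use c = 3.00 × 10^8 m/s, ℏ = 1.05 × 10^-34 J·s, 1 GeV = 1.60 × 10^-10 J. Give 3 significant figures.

Pressure is [E]/[L]³ = [E]⁴/(ℏc)³.
1 GeV⁴ → 1/(ℏc)³ × (1 GeV in J)⁴ = 2.10 × 10^37 Pa.
Convert the energy scale: 183 eV⁴ = 1.83 × 10^-34 GeV⁴.
Result: 1.83 × 10^-34 × 2.10 × 10^37 = 3.84 × 10^3 Pa.

3.84 × 10^3 Pa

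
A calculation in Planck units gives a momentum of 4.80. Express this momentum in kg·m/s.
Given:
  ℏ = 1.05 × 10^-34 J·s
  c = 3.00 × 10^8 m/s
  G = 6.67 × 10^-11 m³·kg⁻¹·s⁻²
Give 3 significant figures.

One Planck momentum: p_P = √(ℏc³/G) = 6.52 kg·m/s.
4.80 × 6.52 kg·m/s = 31.3 kg·m/s

31.3 kg·m/s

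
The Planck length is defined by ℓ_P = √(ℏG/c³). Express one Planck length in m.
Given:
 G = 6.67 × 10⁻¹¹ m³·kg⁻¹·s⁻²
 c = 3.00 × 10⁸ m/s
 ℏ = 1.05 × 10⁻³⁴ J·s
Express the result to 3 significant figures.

1.61 × 10⁻³⁵ m

ℓ_P = √(ℏG/c³)
  = √(2.59 × 10⁻⁷⁰)
  = 1.61 × 10⁻³⁵ m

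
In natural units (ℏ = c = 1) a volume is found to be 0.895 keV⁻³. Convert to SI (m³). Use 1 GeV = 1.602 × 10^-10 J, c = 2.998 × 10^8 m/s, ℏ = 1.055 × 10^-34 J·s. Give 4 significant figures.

6.888 × 10^-30 m³

Volume is [L]³ = [E]⁻³·(ℏc)³.
1 GeV⁻³ → (ℏc)³ × (1 GeV in J)⁻³ = 7.696 × 10^-48 m³.
Convert the energy scale: 0.895 keV⁻³ = 8.95 × 10^17 GeV⁻³.
Result: 8.95 × 10^17 × 7.696 × 10^-48 = 6.888 × 10^-30 m³.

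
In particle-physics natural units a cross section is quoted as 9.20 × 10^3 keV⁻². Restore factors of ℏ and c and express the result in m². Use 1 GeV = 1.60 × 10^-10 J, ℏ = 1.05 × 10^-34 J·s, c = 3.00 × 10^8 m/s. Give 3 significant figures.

3.57 × 10^-16 m²

Area is [L]² = [E]⁻²·(ℏc)²; restore (ℏc)².
1 GeV⁻² → (ℏc)² × (1 GeV in J)⁻² = 3.88 × 10^-32 m².
Convert the energy scale: 9.20 × 10^3 keV⁻² = 9.20 × 10^15 GeV⁻².
Result: 9.20 × 10^15 × 3.88 × 10^-32 = 3.57 × 10^-16 m².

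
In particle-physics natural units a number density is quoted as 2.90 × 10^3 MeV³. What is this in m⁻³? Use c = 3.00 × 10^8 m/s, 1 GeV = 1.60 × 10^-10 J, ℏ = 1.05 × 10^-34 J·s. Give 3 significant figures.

Number density is [L]⁻³ = [E]³/(ℏc)³.
1 GeV³ → 1/(ℏc)³ × (1 GeV in J)³ = 1.31 × 10^47 m⁻³.
Convert the energy scale: 2.90 × 10^3 MeV³ = 2.90 × 10^-6 GeV³.
Result: 2.90 × 10^-6 × 1.31 × 10^47 = 3.80 × 10^41 m⁻³.

3.80 × 10^41 m⁻³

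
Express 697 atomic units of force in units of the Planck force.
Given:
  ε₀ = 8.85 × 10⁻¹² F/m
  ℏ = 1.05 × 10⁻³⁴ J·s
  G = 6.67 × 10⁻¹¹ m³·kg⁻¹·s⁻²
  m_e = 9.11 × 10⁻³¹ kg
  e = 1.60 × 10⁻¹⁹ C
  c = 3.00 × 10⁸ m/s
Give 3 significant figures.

atomic unit of force: F_au = E_h/a₀ = m_e²e⁶/((4πε₀)³ℏ⁴) = 8.33 × 10⁻⁸ N
Planck force: F_P = c⁴/G = 1.21 × 10⁴⁴ N
697 × 8.33 × 10⁻⁸ / 1.21 × 10⁴⁴ = 4.78 × 10⁻⁴⁹

4.78 × 10⁻⁴⁹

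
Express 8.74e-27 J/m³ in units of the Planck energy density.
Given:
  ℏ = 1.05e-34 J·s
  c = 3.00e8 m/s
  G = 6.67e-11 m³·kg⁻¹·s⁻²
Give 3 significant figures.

1.87e-140

Planck energy density: u_P = c⁷/(ℏG²) = 4.68e113 J/m³.
8.74e-27 / 4.68e113 = 1.87e-140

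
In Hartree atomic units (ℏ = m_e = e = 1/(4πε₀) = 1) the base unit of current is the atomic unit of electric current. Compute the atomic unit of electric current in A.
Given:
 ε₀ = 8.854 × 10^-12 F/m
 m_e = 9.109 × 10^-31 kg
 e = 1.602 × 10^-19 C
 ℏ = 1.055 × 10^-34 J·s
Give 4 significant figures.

6.612 × 10^-3 A

I_au = e E_h/ℏ = m_e e⁵/((4πε₀)²ℏ³)
E_h = 4.354 × 10^-18 J
e·E_h/ℏ = 6.612 × 10^-3 A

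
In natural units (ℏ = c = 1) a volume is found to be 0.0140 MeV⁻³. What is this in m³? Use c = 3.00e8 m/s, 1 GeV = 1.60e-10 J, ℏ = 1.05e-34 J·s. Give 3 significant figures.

1.07e-40 m³

Volume is [L]³ = [E]⁻³·(ℏc)³.
1 GeV⁻³ → (ℏc)³ × (1 GeV in J)⁻³ = 7.63e-48 m³.
Convert the energy scale: 0.0140 MeV⁻³ = 1.40e7 GeV⁻³.
Result: 1.40e7 × 7.63e-48 = 1.07e-40 m³.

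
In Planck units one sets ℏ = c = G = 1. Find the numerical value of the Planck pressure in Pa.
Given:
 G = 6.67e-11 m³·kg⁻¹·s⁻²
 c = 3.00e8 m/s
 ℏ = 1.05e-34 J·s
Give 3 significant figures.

4.68e113 Pa

p_P = c⁷/(ℏG²)
  = 2.19e59 / 4.67e-55
  = 4.68e113 Pa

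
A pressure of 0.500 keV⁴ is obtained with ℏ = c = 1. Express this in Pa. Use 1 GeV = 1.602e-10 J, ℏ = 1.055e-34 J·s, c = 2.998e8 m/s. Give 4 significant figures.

Pressure is [E]/[L]³ = [E]⁴/(ℏc)³.
1 GeV⁴ → 1/(ℏc)³ × (1 GeV in J)⁴ = 2.082e37 Pa.
Convert the energy scale: 0.500 keV⁴ = 5.00e-25 GeV⁴.
Result: 5.00e-25 × 2.082e37 = 1.041e13 Pa.

1.041e13 Pa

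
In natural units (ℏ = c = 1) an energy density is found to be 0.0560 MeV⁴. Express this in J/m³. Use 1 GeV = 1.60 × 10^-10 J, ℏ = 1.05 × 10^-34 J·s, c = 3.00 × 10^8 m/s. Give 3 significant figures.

[E]/[L]³ = [E]⁴/(ℏc)³; restore (ℏc)⁻³.
1 GeV⁴ → 1/(ℏc)³ × (1 GeV in J)⁴ = 2.10 × 10^37 J/m³.
Convert the energy scale: 0.0560 MeV⁴ = 5.60 × 10^-14 GeV⁴.
Result: 5.60 × 10^-14 × 2.10 × 10^37 = 1.17 × 10^24 J/m³.

1.17 × 10^24 J/m³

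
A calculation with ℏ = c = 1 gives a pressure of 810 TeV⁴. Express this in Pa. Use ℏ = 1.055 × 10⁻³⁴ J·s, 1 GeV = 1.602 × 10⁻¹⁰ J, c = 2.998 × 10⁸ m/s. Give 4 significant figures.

1.686 × 10⁵² Pa

Pressure is [E]/[L]³ = [E]⁴/(ℏc)³.
1 GeV⁴ → 1/(ℏc)³ × (1 GeV in J)⁴ = 2.082 × 10³⁷ Pa.
Convert the energy scale: 810 TeV⁴ = 8.10 × 10¹⁴ GeV⁴.
Result: 8.10 × 10¹⁴ × 2.082 × 10³⁷ = 1.686 × 10⁵² Pa.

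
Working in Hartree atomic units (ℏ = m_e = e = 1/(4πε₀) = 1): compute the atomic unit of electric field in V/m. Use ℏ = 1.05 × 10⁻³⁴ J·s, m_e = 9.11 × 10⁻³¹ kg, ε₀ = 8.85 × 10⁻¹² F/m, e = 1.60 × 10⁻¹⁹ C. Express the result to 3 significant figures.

5.20 × 10¹¹ V/m

The unique combination of the constants set to 1 with dimensions of electric field is E_au = E_h/(e a₀) = m_e²e⁵/((4πε₀)³ℏ⁴).
E_h = 4.38 × 10⁻¹⁸ J
a₀ = 5.26 × 10⁻¹¹ m
E_h/(e·a₀) = 5.20 × 10¹¹ V/m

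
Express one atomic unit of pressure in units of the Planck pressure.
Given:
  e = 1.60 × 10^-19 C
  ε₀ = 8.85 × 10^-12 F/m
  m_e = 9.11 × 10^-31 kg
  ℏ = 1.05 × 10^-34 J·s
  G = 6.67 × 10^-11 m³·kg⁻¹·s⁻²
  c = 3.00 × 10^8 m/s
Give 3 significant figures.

atomic unit of pressure: P_au = E_h/a₀³ = m_e⁴e¹⁰/((4πε₀)⁵ℏ⁸) = 3.01 × 10^13 Pa
Planck pressure: p_P = c⁷/(ℏG²) = 4.68 × 10^113 Pa
ratio = 3.01 × 10^13 / 4.68 × 10^113 = 6.44 × 10^-101

6.44 × 10^-101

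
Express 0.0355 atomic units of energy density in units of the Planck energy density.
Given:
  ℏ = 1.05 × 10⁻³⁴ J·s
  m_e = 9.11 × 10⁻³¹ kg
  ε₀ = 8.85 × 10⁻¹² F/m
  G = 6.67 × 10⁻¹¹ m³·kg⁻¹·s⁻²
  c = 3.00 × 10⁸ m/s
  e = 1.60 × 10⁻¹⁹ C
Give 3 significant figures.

atomic unit of energy density: u_au = E_h/a₀³ = m_e⁴e¹⁰/((4πε₀)⁵ℏ⁸) = 3.01 × 10¹³ J/m³
Planck energy density: u_P = c⁷/(ℏG²) = 4.68 × 10¹¹³ J/m³
0.0355 × 3.01 × 10¹³ / 4.68 × 10¹¹³ = 2.28 × 10⁻¹⁰²

2.28 × 10⁻¹⁰²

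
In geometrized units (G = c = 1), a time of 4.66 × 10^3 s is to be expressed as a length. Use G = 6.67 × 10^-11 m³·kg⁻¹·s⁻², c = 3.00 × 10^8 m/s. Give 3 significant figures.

1.40 × 10^12 m

Time → length via c.
4.66 × 10^3 s × (c) = 1.40 × 10^12 m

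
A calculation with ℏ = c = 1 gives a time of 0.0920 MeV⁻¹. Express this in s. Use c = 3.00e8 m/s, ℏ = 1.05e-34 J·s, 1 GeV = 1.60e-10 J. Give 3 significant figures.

A time is [E]⁻¹ in ℏ=c=1; restore one factor of ℏ.
1 GeV⁻¹ → ℏ × (1 GeV in J)⁻¹ = 6.56e-25 s.
Convert the energy scale: 0.0920 MeV⁻¹ = 92 GeV⁻¹.
Result: 92 × 6.56e-25 = 6.04e-23 s.

6.04e-23 s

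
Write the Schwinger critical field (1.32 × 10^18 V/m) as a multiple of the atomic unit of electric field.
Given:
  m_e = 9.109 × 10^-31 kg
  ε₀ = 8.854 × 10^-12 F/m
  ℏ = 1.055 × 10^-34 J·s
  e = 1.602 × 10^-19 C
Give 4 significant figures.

atomic unit of electric field: E_au = E_h/(e a₀) = m_e²e⁵/((4πε₀)³ℏ⁴) = 5.131 × 10^11 V/m.
1.32 × 10^18 / 5.131 × 10^11 = 2.573 × 10^6

2.573 × 10^6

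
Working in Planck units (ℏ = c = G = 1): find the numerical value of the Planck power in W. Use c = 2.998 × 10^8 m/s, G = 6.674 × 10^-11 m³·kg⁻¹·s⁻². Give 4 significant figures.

Dimensional analysis gives P_P = c⁵/G.
  = 2.422 × 10^42 / 6.674 × 10^-11
  = 3.629 × 10^52 W

3.629 × 10^52 W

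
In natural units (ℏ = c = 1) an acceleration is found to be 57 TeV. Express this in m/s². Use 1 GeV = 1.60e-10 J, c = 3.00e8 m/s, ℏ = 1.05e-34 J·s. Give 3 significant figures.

2.61e37 m/s²

Acceleration is [L]/[T]² = c·[E]/ℏ.
1 GeV → c/ℏ × (1 GeV in J) = 4.57e32 m/s².
Convert the energy scale: 57 TeV = 5.70e4 GeV.
Result: 5.70e4 × 4.57e32 = 2.61e37 m/s².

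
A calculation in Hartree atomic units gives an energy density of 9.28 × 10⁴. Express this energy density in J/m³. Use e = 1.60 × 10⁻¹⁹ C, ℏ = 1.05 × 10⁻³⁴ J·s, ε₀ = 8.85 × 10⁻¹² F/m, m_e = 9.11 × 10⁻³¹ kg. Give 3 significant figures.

One atomic unit of energy density: u_au = E_h/a₀³ = m_e⁴e¹⁰/((4πε₀)⁵ℏ⁸) = 3.01 × 10¹³ J/m³.
9.28 × 10⁴ × 3.01 × 10¹³ J/m³ = 2.80 × 10¹⁸ J/m³

2.80 × 10¹⁸ J/m³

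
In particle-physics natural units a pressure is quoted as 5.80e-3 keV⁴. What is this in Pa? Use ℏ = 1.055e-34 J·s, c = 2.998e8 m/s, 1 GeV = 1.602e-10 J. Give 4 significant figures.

Pressure is [E]/[L]³ = [E]⁴/(ℏc)³.
1 GeV⁴ → 1/(ℏc)³ × (1 GeV in J)⁴ = 2.082e37 Pa.
Convert the energy scale: 5.80e-3 keV⁴ = 5.80e-27 GeV⁴.
Result: 5.80e-27 × 2.082e37 = 1.207e11 Pa.

1.207e11 Pa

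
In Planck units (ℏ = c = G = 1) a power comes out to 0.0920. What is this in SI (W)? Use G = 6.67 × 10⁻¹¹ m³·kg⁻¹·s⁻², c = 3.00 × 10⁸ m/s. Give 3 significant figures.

3.35 × 10⁵¹ W

One Planck power: P_P = c⁵/G = 3.64 × 10⁵² W.
0.0920 × 3.64 × 10⁵² W = 3.35 × 10⁵¹ W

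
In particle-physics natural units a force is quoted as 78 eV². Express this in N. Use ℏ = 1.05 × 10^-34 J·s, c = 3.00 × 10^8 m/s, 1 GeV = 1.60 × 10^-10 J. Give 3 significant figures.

Force is [E]/[L] = [E]²/(ℏc); restore (ℏc)⁻¹.
1 GeV² → 1/(ℏc) × (1 GeV in J)² = 8.13 × 10^5 N.
Convert the energy scale: 78 eV² = 7.80 × 10^-17 GeV².
Result: 7.80 × 10^-17 × 8.13 × 10^5 = 6.34 × 10^-11 N.

6.34 × 10^-11 N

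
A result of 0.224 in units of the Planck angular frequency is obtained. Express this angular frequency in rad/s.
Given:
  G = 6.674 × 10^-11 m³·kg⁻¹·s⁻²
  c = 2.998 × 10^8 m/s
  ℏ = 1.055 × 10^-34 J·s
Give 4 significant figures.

One Planck angular frequency: ω_P = √(c⁵/(ℏG)) = 1.855 × 10^43 rad/s.
0.224 × 1.855 × 10^43 rad/s = 4.154 × 10^42 rad/s

4.154 × 10^42 rad/s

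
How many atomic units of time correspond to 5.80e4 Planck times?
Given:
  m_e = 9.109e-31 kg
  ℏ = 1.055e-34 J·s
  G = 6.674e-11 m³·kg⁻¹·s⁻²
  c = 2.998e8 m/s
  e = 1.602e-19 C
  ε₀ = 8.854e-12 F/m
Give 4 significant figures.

Planck time: t_P = √(ℏG/c⁵) = 5.392e-44 s
atomic unit of time: τ_au = (4πε₀)²ℏ³/(m_e e⁴) = 2.423e-17 s
5.80e4 × 5.392e-44 / 2.423e-17 = 1.291e-22

1.291e-22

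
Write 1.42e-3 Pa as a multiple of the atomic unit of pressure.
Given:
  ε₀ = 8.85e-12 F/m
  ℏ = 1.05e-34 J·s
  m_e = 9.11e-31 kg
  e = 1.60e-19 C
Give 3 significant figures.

atomic unit of pressure: P_au = E_h/a₀³ = m_e⁴e¹⁰/((4πε₀)⁵ℏ⁸) = 3.01e13 Pa.
1.42e-3 / 3.01e13 = 4.71e-17

4.71e-17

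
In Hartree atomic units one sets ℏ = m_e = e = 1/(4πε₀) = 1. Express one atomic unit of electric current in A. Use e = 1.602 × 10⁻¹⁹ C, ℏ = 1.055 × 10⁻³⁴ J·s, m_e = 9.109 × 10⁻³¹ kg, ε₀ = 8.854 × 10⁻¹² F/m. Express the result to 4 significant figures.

6.612 × 10⁻³ A

I_au = e E_h/ℏ = m_e e⁵/((4πε₀)²ℏ³)
E_h = 4.354 × 10⁻¹⁸ J
e·E_h/ℏ = 6.612 × 10⁻³ A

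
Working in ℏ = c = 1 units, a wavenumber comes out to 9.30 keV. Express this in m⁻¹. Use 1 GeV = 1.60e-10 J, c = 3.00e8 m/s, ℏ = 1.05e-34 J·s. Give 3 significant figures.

Inverse length is [E]/(ℏc).
1 GeV → 1/(ℏc) × (1 GeV in J) = 5.08e15 m⁻¹.
Convert the energy scale: 9.30 keV = 9.30e-6 GeV.
Result: 9.30e-6 × 5.08e15 = 4.72e10 m⁻¹.

4.72e10 m⁻¹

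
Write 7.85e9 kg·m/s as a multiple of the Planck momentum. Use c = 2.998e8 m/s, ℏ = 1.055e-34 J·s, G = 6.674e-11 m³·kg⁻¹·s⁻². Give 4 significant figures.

1.203e9

Planck momentum: p_P = √(ℏc³/G) = 6.527 kg·m/s.
7.85e9 / 6.527 = 1.203e9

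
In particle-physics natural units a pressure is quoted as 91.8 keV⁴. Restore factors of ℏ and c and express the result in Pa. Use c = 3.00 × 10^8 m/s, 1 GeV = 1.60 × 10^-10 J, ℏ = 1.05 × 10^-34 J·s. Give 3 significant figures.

1.92 × 10^15 Pa

Pressure is [E]/[L]³ = [E]⁴/(ℏc)³.
1 GeV⁴ → 1/(ℏc)³ × (1 GeV in J)⁴ = 2.10 × 10^37 Pa.
Convert the energy scale: 91.8 keV⁴ = 9.18 × 10^-23 GeV⁴.
Result: 9.18 × 10^-23 × 2.10 × 10^37 = 1.92 × 10^15 Pa.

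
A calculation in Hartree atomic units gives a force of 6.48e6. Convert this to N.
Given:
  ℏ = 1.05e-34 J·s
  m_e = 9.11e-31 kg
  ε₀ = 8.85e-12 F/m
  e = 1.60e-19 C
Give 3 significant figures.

0.540 N

One atomic unit of force: F_au = E_h/a₀ = m_e²e⁶/((4πε₀)³ℏ⁴) = 8.33e-8 N.
6.48e6 × 8.33e-8 N = 0.540 N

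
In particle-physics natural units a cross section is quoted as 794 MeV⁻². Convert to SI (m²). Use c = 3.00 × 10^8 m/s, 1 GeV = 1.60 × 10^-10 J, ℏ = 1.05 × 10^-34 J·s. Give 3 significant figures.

3.08 × 10^-23 m²

Area is [L]² = [E]⁻²·(ℏc)²; restore (ℏc)².
1 GeV⁻² → (ℏc)² × (1 GeV in J)⁻² = 3.88 × 10^-32 m².
Convert the energy scale: 794 MeV⁻² = 7.94 × 10^8 GeV⁻².
Result: 7.94 × 10^8 × 3.88 × 10^-32 = 3.08 × 10^-23 m².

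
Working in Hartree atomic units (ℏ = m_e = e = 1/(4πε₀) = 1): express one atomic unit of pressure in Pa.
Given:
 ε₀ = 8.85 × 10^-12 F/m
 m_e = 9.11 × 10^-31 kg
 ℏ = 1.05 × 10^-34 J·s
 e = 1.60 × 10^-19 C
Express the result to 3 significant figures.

Dimensional analysis gives P_au = E_h/a₀³ = m_e⁴e¹⁰/((4πε₀)⁵ℏ⁸).
E_h = 4.38 × 10^-18 J
a₀ = 5.26 × 10^-11 m
E_h/a₀³ = 3.01 × 10^13 Pa

3.01 × 10^13 Pa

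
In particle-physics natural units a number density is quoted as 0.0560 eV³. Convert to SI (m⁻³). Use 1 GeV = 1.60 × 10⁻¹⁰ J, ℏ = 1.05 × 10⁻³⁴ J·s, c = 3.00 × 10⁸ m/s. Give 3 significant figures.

Number density is [L]⁻³ = [E]³/(ℏc)³.
1 GeV³ → 1/(ℏc)³ × (1 GeV in J)³ = 1.31 × 10⁴⁷ m⁻³.
Convert the energy scale: 0.0560 eV³ = 5.60 × 10⁻²⁹ GeV³.
Result: 5.60 × 10⁻²⁹ × 1.31 × 10⁴⁷ = 7.34 × 10¹⁸ m⁻³.

7.34 × 10¹⁸ m⁻³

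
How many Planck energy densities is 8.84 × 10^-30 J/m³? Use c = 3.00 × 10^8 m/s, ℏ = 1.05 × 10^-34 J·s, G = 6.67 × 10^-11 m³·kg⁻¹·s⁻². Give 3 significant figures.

Planck energy density: u_P = c⁷/(ℏG²) = 4.68 × 10^113 J/m³.
8.84 × 10^-30 / 4.68 × 10^113 = 1.89 × 10^-143

1.89 × 10^-143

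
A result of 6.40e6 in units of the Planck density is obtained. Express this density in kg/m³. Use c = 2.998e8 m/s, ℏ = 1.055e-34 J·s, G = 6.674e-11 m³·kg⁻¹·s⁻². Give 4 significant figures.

3.298e103 kg/m³

One Planck density: ρ_P = c⁵/(ℏG²) = 5.154e96 kg/m³.
6.40e6 × 5.154e96 kg/m³ = 3.298e103 kg/m³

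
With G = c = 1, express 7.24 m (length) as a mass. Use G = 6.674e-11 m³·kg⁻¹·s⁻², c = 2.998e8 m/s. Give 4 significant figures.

9.750e27 kg

Length → mass via c²/G.
7.24 m × (c²/G) = 9.750e27 kg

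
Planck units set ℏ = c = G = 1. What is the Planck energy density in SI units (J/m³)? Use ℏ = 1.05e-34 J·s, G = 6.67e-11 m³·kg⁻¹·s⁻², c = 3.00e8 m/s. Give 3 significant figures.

The unique combination of the constants set to 1 with dimensions of energy density is u_P = c⁷/(ℏG²).
  = 2.19e59 / 4.67e-55
  = 4.68e113 J/m³

4.68e113 J/m³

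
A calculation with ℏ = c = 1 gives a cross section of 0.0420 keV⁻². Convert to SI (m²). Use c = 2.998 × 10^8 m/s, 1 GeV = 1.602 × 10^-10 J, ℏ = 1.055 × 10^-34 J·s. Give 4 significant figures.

1.637 × 10^-21 m²

Area is [L]² = [E]⁻²·(ℏc)²; restore (ℏc)².
1 GeV⁻² → (ℏc)² × (1 GeV in J)⁻² = 3.898 × 10^-32 m².
Convert the energy scale: 0.0420 keV⁻² = 4.20 × 10^10 GeV⁻².
Result: 4.20 × 10^10 × 3.898 × 10^-32 = 1.637 × 10^-21 m².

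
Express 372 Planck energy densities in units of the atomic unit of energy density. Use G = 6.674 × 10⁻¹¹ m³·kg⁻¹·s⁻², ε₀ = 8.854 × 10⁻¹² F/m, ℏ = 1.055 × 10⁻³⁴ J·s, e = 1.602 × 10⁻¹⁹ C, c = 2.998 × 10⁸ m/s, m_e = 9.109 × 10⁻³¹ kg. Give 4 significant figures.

Planck energy density: u_P = c⁷/(ℏG²) = 4.632 × 10¹¹³ J/m³
atomic unit of energy density: u_au = E_h/a₀³ = m_e⁴e¹⁰/((4πε₀)⁵ℏ⁸) = 2.929 × 10¹³ J/m³
372 × 4.632 × 10¹¹³ / 2.929 × 10¹³ = 5.883 × 10¹⁰²

5.883 × 10¹⁰²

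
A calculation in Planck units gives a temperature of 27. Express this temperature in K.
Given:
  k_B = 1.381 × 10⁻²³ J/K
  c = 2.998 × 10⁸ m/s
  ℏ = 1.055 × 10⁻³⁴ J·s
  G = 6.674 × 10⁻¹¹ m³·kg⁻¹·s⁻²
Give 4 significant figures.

One Planck temperature: T_P = √(ℏc⁵/G) / k_B = 1.417 × 10³² K.
27 × 1.417 × 10³² K = 3.825 × 10³³ K

3.825 × 10³³ K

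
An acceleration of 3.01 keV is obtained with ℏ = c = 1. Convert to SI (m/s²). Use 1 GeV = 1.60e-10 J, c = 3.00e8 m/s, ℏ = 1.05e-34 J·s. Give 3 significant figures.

1.38e27 m/s²

Acceleration is [L]/[T]² = c·[E]/ℏ.
1 GeV → c/ℏ × (1 GeV in J) = 4.57e32 m/s².
Convert the energy scale: 3.01 keV = 3.01e-6 GeV.
Result: 3.01e-6 × 4.57e32 = 1.38e27 m/s².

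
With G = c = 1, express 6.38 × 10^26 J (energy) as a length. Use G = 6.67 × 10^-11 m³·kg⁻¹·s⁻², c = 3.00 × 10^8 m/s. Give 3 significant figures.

5.25 × 10^-18 m

Energy → length via G/c⁴.
6.38 × 10^26 J × (G/c⁴) = 5.25 × 10^-18 m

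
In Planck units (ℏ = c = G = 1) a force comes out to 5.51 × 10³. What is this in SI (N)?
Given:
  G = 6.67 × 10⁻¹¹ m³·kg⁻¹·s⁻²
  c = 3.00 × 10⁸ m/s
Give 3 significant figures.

One Planck force: F_P = c⁴/G = 1.21 × 10⁴⁴ N.
5.51 × 10³ × 1.21 × 10⁴⁴ N = 6.69 × 10⁴⁷ N

6.69 × 10⁴⁷ N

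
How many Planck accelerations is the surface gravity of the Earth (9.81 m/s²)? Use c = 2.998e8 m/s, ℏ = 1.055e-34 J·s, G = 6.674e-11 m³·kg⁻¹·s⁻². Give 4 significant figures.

1.764e-51

Planck acceleration: a_P = √(c⁷/(ℏG)) = 5.560e51 m/s².
9.81 / 5.560e51 = 1.764e-51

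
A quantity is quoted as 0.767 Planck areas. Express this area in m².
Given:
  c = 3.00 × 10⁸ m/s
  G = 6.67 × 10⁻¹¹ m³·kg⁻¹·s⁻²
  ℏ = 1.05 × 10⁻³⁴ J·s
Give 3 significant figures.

1.99 × 10⁻⁷⁰ m²

One Planck area: A_P = ℏG/c³ = 2.59 × 10⁻⁷⁰ m².
0.767 × 2.59 × 10⁻⁷⁰ m² = 1.99 × 10⁻⁷⁰ m²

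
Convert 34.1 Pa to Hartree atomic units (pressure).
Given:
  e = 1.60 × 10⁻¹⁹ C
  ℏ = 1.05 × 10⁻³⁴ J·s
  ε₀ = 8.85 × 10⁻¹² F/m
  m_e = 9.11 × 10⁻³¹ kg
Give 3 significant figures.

atomic unit of pressure: P_au = E_h/a₀³ = m_e⁴e¹⁰/((4πε₀)⁵ℏ⁸) = 3.01 × 10¹³ Pa.
34.1 / 3.01 × 10¹³ = 1.13 × 10⁻¹²

1.13 × 10⁻¹²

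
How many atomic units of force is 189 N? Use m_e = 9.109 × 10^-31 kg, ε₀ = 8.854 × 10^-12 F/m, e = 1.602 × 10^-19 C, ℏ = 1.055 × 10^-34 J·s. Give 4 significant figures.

atomic unit of force: F_au = E_h/a₀ = m_e²e⁶/((4πε₀)³ℏ⁴) = 8.220 × 10^-8 N.
189 / 8.220 × 10^-8 = 2.299 × 10^9

2.299 × 10^9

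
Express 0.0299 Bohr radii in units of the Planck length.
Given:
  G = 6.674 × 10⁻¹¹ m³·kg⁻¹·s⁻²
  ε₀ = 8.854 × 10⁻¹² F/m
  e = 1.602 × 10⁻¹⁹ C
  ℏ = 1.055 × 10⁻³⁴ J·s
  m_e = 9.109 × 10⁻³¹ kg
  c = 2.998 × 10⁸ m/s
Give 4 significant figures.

Bohr radius: a₀ = 4πε₀ℏ²/(m_e e²) = 5.297 × 10⁻¹¹ m
Planck length: ℓ_P = √(ℏG/c³) = 1.616 × 10⁻³⁵ m
0.0299 × 5.297 × 10⁻¹¹ / 1.616 × 10⁻³⁵ = 9.798 × 10²²

9.798 × 10²²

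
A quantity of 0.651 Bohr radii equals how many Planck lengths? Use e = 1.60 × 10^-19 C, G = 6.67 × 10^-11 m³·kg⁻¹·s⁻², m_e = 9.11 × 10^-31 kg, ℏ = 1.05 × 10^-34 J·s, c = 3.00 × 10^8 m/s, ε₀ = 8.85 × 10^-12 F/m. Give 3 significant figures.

Bohr radius: a₀ = 4πε₀ℏ²/(m_e e²) = 5.26 × 10^-11 m
Planck length: ℓ_P = √(ℏG/c³) = 1.61 × 10^-35 m
0.651 × 5.26 × 10^-11 / 1.61 × 10^-35 = 2.13 × 10^24

2.13 × 10^24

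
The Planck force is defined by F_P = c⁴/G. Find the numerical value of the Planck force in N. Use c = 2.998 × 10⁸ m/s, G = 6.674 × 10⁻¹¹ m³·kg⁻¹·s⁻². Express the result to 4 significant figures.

1.210 × 10⁴⁴ N

F_P = c⁴/G
  = 8.078 × 10³³ / 6.674 × 10⁻¹¹
  = 1.210 × 10⁴⁴ N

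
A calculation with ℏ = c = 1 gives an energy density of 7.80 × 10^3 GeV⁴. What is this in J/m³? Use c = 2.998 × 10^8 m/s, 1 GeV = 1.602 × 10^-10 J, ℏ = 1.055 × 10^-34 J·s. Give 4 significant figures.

[E]/[L]³ = [E]⁴/(ℏc)³; restore (ℏc)⁻³.
1 GeV⁴ → 1/(ℏc)³ × (1 GeV in J)⁴ = 2.082 × 10^37 J/m³.
Result: 7.80 × 10^3 × 2.082 × 10^37 = 1.624 × 10^41 J/m³.

1.624 × 10^41 J/m³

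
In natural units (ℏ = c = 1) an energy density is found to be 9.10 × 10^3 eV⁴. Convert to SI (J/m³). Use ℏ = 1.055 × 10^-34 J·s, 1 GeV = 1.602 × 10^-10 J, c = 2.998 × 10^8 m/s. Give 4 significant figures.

[E]/[L]³ = [E]⁴/(ℏc)³; restore (ℏc)⁻³.
1 GeV⁴ → 1/(ℏc)³ × (1 GeV in J)⁴ = 2.082 × 10^37 J/m³.
Convert the energy scale: 9.10 × 10^3 eV⁴ = 9.10 × 10^-33 GeV⁴.
Result: 9.10 × 10^-33 × 2.082 × 10^37 = 1.894 × 10^5 J/m³.

1.894 × 10^5 J/m³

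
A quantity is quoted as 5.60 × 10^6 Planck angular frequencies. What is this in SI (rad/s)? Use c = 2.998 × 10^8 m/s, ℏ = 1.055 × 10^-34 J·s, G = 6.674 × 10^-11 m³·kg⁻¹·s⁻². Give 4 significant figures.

One Planck angular frequency: ω_P = √(c⁵/(ℏG)) = 1.855 × 10^43 rad/s.
5.60 × 10^6 × 1.855 × 10^43 rad/s = 1.039 × 10^50 rad/s

1.039 × 10^50 rad/s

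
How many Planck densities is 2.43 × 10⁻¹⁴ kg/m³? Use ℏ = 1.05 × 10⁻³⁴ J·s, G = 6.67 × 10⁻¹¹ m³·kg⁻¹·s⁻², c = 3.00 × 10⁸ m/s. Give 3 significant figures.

Planck density: ρ_P = c⁵/(ℏG²) = 5.20 × 10⁹⁶ kg/m³.
2.43 × 10⁻¹⁴ / 5.20 × 10⁹⁶ = 4.67 × 10⁻¹¹¹

4.67 × 10⁻¹¹¹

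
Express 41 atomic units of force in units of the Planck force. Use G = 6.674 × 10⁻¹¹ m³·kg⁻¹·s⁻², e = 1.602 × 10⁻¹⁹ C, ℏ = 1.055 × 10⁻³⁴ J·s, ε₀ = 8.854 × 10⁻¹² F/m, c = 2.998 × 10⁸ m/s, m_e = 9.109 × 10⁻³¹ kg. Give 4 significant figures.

atomic unit of force: F_au = E_h/a₀ = m_e²e⁶/((4πε₀)³ℏ⁴) = 8.220 × 10⁻⁸ N
Planck force: F_P = c⁴/G = 1.210 × 10⁴⁴ N
41 × 8.220 × 10⁻⁸ / 1.210 × 10⁴⁴ = 2.784 × 10⁻⁵⁰

2.784 × 10⁻⁵⁰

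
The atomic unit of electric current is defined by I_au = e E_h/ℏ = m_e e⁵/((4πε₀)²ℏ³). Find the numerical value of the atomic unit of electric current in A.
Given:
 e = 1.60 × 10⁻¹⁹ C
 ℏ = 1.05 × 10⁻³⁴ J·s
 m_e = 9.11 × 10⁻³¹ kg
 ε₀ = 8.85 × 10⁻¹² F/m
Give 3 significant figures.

I_au = e E_h/ℏ = m_e e⁵/((4πε₀)²ℏ³)
E_h = 4.38 × 10⁻¹⁸ J
e·E_h/ℏ = 6.67 × 10⁻³ A

6.67 × 10⁻³ A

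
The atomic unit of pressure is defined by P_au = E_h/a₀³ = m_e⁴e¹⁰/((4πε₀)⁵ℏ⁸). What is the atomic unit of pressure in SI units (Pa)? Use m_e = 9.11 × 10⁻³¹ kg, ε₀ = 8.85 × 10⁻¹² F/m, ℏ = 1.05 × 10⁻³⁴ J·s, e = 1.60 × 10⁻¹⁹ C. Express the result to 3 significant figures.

3.01 × 10¹³ Pa

P_au = E_h/a₀³ = m_e⁴e¹⁰/((4πε₀)⁵ℏ⁸)
E_h = 4.38 × 10⁻¹⁸ J
a₀ = 5.26 × 10⁻¹¹ m
E_h/a₀³ = 3.01 × 10¹³ Pa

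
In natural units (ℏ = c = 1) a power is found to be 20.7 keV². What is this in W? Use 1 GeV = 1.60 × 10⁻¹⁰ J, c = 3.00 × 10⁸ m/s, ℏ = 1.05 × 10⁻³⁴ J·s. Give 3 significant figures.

Power is [E]/[T] = [E]²/ℏ.
1 GeV² → 1/ℏ × (1 GeV in J)² = 2.44 × 10¹⁴ W.
Convert the energy scale: 20.7 keV² = 2.07 × 10⁻¹¹ GeV².
Result: 2.07 × 10⁻¹¹ × 2.44 × 10¹⁴ = 5.05 × 10³ W.

5.05 × 10³ W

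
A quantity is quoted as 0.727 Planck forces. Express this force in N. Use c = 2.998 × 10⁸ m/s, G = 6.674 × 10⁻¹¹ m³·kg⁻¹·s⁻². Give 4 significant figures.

One Planck force: F_P = c⁴/G = 1.210 × 10⁴⁴ N.
0.727 × 1.210 × 10⁴⁴ N = 8.800 × 10⁴³ N

8.800 × 10⁴³ N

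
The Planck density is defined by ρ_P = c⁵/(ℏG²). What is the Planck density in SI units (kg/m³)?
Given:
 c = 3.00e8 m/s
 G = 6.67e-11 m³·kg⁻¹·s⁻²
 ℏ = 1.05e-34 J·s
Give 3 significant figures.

ρ_P = c⁵/(ℏG²)
  = 2.43e42 / 4.67e-55
  = 5.20e96 kg/m³

5.20e96 kg/m³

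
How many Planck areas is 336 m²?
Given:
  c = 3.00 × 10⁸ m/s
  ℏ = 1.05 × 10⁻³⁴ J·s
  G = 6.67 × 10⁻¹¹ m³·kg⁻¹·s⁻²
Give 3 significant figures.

1.30 × 10⁷²

Planck area: A_P = ℏG/c³ = 2.59 × 10⁻⁷⁰ m².
336 / 2.59 × 10⁻⁷⁰ = 1.30 × 10⁷²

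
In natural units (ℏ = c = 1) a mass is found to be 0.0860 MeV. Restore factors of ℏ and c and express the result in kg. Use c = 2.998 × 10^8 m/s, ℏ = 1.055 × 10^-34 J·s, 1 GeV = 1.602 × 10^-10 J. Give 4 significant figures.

Mass is [E]/c²; divide by c².
1 GeV → 1/c² × (1 GeV in J) = 1.782 × 10^-27 kg.
Convert the energy scale: 0.0860 MeV = 8.60 × 10^-5 GeV.
Result: 8.60 × 10^-5 × 1.782 × 10^-27 = 1.533 × 10^-31 kg.

1.533 × 10^-31 kg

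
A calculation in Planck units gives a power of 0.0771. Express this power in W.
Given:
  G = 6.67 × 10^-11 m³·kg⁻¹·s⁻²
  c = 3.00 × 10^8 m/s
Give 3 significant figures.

One Planck power: P_P = c⁵/G = 3.64 × 10^52 W.
0.0771 × 3.64 × 10^52 W = 2.81 × 10^51 W

2.81 × 10^51 W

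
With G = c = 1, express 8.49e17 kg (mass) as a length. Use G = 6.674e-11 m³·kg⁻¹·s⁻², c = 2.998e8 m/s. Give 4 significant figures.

In G = c = 1 units mass has dimensions of length; the conversion factor is G/c².
8.49e17 kg × (G/c²) = 6.304e-10 m

6.304e-10 m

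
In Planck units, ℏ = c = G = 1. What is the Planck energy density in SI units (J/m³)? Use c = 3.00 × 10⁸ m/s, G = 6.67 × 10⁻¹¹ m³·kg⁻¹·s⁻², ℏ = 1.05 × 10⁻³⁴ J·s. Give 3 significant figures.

4.68 × 10¹¹³ J/m³

The unique combination of the constants set to 1 with dimensions of energy density is u_P = c⁷/(ℏG²).
  = 2.19 × 10⁵⁹ / 4.67 × 10⁻⁵⁵
  = 4.68 × 10¹¹³ J/m³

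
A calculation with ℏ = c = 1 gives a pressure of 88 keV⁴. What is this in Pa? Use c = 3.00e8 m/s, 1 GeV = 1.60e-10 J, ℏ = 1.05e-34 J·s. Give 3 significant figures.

1.85e15 Pa

Pressure is [E]/[L]³ = [E]⁴/(ℏc)³.
1 GeV⁴ → 1/(ℏc)³ × (1 GeV in J)⁴ = 2.10e37 Pa.
Convert the energy scale: 88 keV⁴ = 8.80e-23 GeV⁴.
Result: 8.80e-23 × 2.10e37 = 1.85e15 Pa.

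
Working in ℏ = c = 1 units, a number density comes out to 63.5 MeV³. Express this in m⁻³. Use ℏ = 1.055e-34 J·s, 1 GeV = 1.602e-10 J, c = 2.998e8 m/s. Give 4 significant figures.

8.251e39 m⁻³

Number density is [L]⁻³ = [E]³/(ℏc)³.
1 GeV³ → 1/(ℏc)³ × (1 GeV in J)³ = 1.299e47 m⁻³.
Convert the energy scale: 63.5 MeV³ = 6.35e-8 GeV³.
Result: 6.35e-8 × 1.299e47 = 8.251e39 m⁻³.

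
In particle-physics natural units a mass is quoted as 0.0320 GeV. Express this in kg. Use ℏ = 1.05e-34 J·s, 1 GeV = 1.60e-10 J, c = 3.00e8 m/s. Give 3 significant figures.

Mass is [E]/c²; divide by c².
1 GeV → 1/c² × (1 GeV in J) = 1.78e-27 kg.
Result: 0.0320 × 1.78e-27 = 5.69e-29 kg.

5.69e-29 kg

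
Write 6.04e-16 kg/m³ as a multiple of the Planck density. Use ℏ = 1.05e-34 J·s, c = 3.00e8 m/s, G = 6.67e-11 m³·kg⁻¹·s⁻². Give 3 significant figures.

Planck density: ρ_P = c⁵/(ℏG²) = 5.20e96 kg/m³.
6.04e-16 / 5.20e96 = 1.16e-112

1.16e-112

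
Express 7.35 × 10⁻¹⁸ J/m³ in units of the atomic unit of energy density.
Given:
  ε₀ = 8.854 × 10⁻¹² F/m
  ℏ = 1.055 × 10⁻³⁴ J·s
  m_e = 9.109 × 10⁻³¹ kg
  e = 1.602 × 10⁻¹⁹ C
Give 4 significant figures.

atomic unit of energy density: u_au = E_h/a₀³ = m_e⁴e¹⁰/((4πε₀)⁵ℏ⁸) = 2.929 × 10¹³ J/m³.
7.35 × 10⁻¹⁸ / 2.929 × 10¹³ = 2.509 × 10⁻³¹

2.509 × 10⁻³¹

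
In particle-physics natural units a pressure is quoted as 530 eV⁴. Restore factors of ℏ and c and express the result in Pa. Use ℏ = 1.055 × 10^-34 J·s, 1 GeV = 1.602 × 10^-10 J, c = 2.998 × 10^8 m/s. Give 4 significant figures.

1.103 × 10^4 Pa

Pressure is [E]/[L]³ = [E]⁴/(ℏc)³.
1 GeV⁴ → 1/(ℏc)³ × (1 GeV in J)⁴ = 2.082 × 10^37 Pa.
Convert the energy scale: 530 eV⁴ = 5.30 × 10^-34 GeV⁴.
Result: 5.30 × 10^-34 × 2.082 × 10^37 = 1.103 × 10^4 Pa.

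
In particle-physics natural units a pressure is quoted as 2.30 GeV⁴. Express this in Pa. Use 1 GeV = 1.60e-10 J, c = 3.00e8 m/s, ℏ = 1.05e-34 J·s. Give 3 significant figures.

Pressure is [E]/[L]³ = [E]⁴/(ℏc)³.
1 GeV⁴ → 1/(ℏc)³ × (1 GeV in J)⁴ = 2.10e37 Pa.
Result: 2.30 × 2.10e37 = 4.82e37 Pa.

4.82e37 Pa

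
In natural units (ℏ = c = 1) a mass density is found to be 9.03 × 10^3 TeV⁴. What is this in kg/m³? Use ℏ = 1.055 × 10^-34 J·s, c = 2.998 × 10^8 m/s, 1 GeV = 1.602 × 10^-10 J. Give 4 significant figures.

2.091 × 10^36 kg/m³

Mass density is [E]/(c²[L]³) = [E]⁴/(ℏ³c⁵).
1 GeV⁴ → 1/(ℏ³c⁵) × (1 GeV in J)⁴ = 2.316 × 10^20 kg/m³.
Convert the energy scale: 9.03 × 10^3 TeV⁴ = 9.03 × 10^15 GeV⁴.
Result: 9.03 × 10^15 × 2.316 × 10^20 = 2.091 × 10^36 kg/m³.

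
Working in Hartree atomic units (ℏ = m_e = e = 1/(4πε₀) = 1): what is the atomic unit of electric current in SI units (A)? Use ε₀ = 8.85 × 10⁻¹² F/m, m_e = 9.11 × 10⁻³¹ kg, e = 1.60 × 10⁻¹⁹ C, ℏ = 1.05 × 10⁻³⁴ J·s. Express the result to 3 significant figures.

6.67 × 10⁻³ A

Dimensional analysis gives I_au = e E_h/ℏ = m_e e⁵/((4πε₀)²ℏ³).
E_h = 4.38 × 10⁻¹⁸ J
e·E_h/ℏ = 6.67 × 10⁻³ A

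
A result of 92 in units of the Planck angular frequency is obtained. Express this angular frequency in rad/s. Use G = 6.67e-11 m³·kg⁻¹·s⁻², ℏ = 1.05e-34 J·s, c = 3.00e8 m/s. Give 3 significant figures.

One Planck angular frequency: ω_P = √(c⁵/(ℏG)) = 1.86e43 rad/s.
92 × 1.86e43 rad/s = 1.71e45 rad/s

1.71e45 rad/s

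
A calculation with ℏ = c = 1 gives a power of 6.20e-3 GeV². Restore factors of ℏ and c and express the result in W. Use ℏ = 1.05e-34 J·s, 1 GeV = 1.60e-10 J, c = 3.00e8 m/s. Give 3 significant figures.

1.51e12 W

Power is [E]/[T] = [E]²/ℏ.
1 GeV² → 1/ℏ × (1 GeV in J)² = 2.44e14 W.
Result: 6.20e-3 × 2.44e14 = 1.51e12 W.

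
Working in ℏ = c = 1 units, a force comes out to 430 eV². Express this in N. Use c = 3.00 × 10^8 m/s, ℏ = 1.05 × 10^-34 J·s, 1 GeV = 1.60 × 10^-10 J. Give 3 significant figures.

Force is [E]/[L] = [E]²/(ℏc); restore (ℏc)⁻¹.
1 GeV² → 1/(ℏc) × (1 GeV in J)² = 8.13 × 10^5 N.
Convert the energy scale: 430 eV² = 4.30 × 10^-16 GeV².
Result: 4.30 × 10^-16 × 8.13 × 10^5 = 3.49 × 10^-10 N.

3.49 × 10^-10 N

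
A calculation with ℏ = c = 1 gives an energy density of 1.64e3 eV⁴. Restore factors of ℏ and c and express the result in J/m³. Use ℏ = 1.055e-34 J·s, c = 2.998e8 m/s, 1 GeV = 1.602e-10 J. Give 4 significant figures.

[E]/[L]³ = [E]⁴/(ℏc)³; restore (ℏc)⁻³.
1 GeV⁴ → 1/(ℏc)³ × (1 GeV in J)⁴ = 2.082e37 J/m³.
Convert the energy scale: 1.64e3 eV⁴ = 1.64e-33 GeV⁴.
Result: 1.64e-33 × 2.082e37 = 3.414e4 J/m³.

3.414e4 J/m³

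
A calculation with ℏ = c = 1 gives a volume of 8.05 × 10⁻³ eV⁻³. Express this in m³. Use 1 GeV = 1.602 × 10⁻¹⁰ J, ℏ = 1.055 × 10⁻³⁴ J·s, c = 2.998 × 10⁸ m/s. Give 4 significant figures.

6.195 × 10⁻²³ m³

Volume is [L]³ = [E]⁻³·(ℏc)³.
1 GeV⁻³ → (ℏc)³ × (1 GeV in J)⁻³ = 7.696 × 10⁻⁴⁸ m³.
Convert the energy scale: 8.05 × 10⁻³ eV⁻³ = 8.05 × 10²⁴ GeV⁻³.
Result: 8.05 × 10²⁴ × 7.696 × 10⁻⁴⁸ = 6.195 × 10⁻²³ m³.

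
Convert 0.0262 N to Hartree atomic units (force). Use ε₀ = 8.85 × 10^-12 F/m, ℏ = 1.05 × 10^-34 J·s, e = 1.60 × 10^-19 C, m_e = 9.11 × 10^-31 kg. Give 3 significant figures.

3.15 × 10^5

atomic unit of force: F_au = E_h/a₀ = m_e²e⁶/((4πε₀)³ℏ⁴) = 8.33 × 10^-8 N.
0.0262 / 8.33 × 10^-8 = 3.15 × 10^5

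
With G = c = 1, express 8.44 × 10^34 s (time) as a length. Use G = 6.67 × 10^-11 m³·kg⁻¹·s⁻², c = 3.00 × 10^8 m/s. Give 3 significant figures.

2.53 × 10^43 m

Time → length via c.
8.44 × 10^34 s × (c) = 2.53 × 10^43 m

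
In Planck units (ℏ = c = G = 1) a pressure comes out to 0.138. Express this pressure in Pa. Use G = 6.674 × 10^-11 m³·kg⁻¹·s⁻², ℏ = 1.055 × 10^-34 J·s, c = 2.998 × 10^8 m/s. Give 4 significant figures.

6.393 × 10^112 Pa

One Planck pressure: p_P = c⁷/(ℏG²) = 4.632 × 10^113 Pa.
0.138 × 4.632 × 10^113 Pa = 6.393 × 10^112 Pa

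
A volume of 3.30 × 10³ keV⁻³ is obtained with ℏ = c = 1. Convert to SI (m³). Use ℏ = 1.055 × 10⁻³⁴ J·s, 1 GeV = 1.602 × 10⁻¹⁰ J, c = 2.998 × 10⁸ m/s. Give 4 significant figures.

2.540 × 10⁻²⁶ m³

Volume is [L]³ = [E]⁻³·(ℏc)³.
1 GeV⁻³ → (ℏc)³ × (1 GeV in J)⁻³ = 7.696 × 10⁻⁴⁸ m³.
Convert the energy scale: 3.30 × 10³ keV⁻³ = 3.30 × 10²¹ GeV⁻³.
Result: 3.30 × 10²¹ × 7.696 × 10⁻⁴⁸ = 2.540 × 10⁻²⁶ m³.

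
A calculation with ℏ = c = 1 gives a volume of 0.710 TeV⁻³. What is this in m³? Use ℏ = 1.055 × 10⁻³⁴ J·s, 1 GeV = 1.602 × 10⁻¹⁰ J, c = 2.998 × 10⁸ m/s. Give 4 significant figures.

5.464 × 10⁻⁵⁷ m³

Volume is [L]³ = [E]⁻³·(ℏc)³.
1 GeV⁻³ → (ℏc)³ × (1 GeV in J)⁻³ = 7.696 × 10⁻⁴⁸ m³.
Convert the energy scale: 0.710 TeV⁻³ = 7.10 × 10⁻¹⁰ GeV⁻³.
Result: 7.10 × 10⁻¹⁰ × 7.696 × 10⁻⁴⁸ = 5.464 × 10⁻⁵⁷ m³.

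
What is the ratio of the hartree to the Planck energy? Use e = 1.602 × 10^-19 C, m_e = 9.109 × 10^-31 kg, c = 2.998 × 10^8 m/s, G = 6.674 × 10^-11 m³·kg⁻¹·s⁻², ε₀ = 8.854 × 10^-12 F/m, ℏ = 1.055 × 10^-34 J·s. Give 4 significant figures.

hartree: E_h = m_e e⁴/(4πε₀ℏ)² = 4.354 × 10^-18 J
Planck energy: E_P = √(ℏc⁵/G) = 1.957 × 10^9 J
ratio = 4.354 × 10^-18 / 1.957 × 10^9 = 2.225 × 10^-27

2.225 × 10^-27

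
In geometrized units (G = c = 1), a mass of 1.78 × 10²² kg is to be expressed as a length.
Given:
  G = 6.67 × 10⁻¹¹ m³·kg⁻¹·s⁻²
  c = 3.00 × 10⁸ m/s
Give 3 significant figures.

1.32 × 10⁻⁵ m

In G = c = 1 units mass has dimensions of length; the conversion factor is G/c².
1.78 × 10²² kg × (G/c²) = 1.32 × 10⁻⁵ m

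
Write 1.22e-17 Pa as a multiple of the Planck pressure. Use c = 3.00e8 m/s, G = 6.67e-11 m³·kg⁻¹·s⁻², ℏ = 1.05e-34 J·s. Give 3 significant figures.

Planck pressure: p_P = c⁷/(ℏG²) = 4.68e113 Pa.
1.22e-17 / 4.68e113 = 2.61e-131

2.61e-131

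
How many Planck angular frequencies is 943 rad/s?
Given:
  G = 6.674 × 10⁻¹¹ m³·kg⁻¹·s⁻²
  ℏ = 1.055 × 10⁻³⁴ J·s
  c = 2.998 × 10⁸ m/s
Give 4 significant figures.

5.085 × 10⁻⁴¹

Planck angular frequency: ω_P = √(c⁵/(ℏG)) = 1.855 × 10⁴³ rad/s.
943 / 1.855 × 10⁴³ = 5.085 × 10⁻⁴¹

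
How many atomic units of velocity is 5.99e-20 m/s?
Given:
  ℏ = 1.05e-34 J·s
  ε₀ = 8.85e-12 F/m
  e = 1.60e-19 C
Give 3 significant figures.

2.73e-26

atomic unit of velocity: v_au = e²/(4πε₀ℏ) = 2.19e6 m/s.
5.99e-20 / 2.19e6 = 2.73e-26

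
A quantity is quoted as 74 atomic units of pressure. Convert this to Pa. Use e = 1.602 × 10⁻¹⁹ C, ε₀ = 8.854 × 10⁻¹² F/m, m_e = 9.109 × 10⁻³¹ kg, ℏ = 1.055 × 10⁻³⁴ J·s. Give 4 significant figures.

One atomic unit of pressure: P_au = E_h/a₀³ = m_e⁴e¹⁰/((4πε₀)⁵ℏ⁸) = 2.929 × 10¹³ Pa.
74 × 2.929 × 10¹³ Pa = 2.168 × 10¹⁵ Pa

2.168 × 10¹⁵ Pa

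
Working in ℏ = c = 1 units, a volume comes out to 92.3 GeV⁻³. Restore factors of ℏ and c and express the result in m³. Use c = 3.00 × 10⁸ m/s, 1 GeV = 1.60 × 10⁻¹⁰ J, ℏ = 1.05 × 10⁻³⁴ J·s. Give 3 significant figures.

7.04 × 10⁻⁴⁶ m³

Volume is [L]³ = [E]⁻³·(ℏc)³.
1 GeV⁻³ → (ℏc)³ × (1 GeV in J)⁻³ = 7.63 × 10⁻⁴⁸ m³.
Result: 92.3 × 7.63 × 10⁻⁴⁸ = 7.04 × 10⁻⁴⁶ m³.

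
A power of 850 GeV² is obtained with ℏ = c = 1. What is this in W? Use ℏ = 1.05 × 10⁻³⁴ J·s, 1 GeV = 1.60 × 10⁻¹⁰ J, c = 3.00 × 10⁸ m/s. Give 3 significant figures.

2.07 × 10¹⁷ W

Power is [E]/[T] = [E]²/ℏ.
1 GeV² → 1/ℏ × (1 GeV in J)² = 2.44 × 10¹⁴ W.
Result: 850 × 2.44 × 10¹⁴ = 2.07 × 10¹⁷ W.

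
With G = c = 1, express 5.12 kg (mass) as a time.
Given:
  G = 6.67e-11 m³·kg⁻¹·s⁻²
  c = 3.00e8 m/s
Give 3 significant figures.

1.26e-35 s

Mass → time via G/c³.
5.12 kg × (G/c³) = 1.26e-35 s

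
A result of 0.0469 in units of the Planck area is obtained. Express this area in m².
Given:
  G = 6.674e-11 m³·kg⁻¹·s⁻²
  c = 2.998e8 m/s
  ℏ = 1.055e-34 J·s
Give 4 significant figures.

1.226e-71 m²

One Planck area: A_P = ℏG/c³ = 2.613e-70 m².
0.0469 × 2.613e-70 m² = 1.226e-71 m²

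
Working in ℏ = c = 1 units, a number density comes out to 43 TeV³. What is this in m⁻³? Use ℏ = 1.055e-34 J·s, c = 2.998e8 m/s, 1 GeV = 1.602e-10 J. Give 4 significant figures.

5.587e57 m⁻³

Number density is [L]⁻³ = [E]³/(ℏc)³.
1 GeV³ → 1/(ℏc)³ × (1 GeV in J)³ = 1.299e47 m⁻³.
Convert the energy scale: 43 TeV³ = 4.30e10 GeV³.
Result: 4.30e10 × 1.299e47 = 5.587e57 m⁻³.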